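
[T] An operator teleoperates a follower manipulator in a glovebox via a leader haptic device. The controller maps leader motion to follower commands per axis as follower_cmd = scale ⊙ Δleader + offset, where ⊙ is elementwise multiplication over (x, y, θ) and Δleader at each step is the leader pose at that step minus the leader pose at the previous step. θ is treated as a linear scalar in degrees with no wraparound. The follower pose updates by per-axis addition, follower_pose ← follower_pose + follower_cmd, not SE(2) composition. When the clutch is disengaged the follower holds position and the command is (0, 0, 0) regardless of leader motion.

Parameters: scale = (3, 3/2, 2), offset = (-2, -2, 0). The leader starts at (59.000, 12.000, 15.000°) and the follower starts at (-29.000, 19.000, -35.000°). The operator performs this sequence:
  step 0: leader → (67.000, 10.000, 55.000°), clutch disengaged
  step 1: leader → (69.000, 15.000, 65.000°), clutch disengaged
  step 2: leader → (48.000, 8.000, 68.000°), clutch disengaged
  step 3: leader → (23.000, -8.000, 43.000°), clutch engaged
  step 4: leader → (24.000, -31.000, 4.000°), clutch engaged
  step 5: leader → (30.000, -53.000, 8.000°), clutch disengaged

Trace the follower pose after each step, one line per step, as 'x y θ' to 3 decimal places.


step 0: Δleader=(8.000, -2.000, 40.000°), disengaged; cmd=(0,0,0) → follower holds at (-29.000, 19.000, -35.000°)
step 1: Δleader=(2.000, 5.000, 10.000°), disengaged; cmd=(0,0,0) → follower holds at (-29.000, 19.000, -35.000°)
step 2: Δleader=(-21.000, -7.000, 3.000°), disengaged; cmd=(0,0,0) → follower holds at (-29.000, 19.000, -35.000°)
step 3: Δleader=(-25.000, -16.000, -25.000°), engaged; cmd=(-77.000, -26.000, -50.000°) → follower=(-106.000, -7.000, -85.000°)
step 4: Δleader=(1.000, -23.000, -39.000°), engaged; cmd=(1.000, -36.500, -78.000°) → follower=(-105.000, -43.500, -163.000°)
step 5: Δleader=(6.000, -22.000, 4.000°), disengaged; cmd=(0,0,0) → follower holds at (-105.000, -43.500, -163.000°)

-29.000 19.000 -35.000
-29.000 19.000 -35.000
-29.000 19.000 -35.000
-106.000 -7.000 -85.000
-105.000 -43.500 -163.000
-105.000 -43.500 -163.000


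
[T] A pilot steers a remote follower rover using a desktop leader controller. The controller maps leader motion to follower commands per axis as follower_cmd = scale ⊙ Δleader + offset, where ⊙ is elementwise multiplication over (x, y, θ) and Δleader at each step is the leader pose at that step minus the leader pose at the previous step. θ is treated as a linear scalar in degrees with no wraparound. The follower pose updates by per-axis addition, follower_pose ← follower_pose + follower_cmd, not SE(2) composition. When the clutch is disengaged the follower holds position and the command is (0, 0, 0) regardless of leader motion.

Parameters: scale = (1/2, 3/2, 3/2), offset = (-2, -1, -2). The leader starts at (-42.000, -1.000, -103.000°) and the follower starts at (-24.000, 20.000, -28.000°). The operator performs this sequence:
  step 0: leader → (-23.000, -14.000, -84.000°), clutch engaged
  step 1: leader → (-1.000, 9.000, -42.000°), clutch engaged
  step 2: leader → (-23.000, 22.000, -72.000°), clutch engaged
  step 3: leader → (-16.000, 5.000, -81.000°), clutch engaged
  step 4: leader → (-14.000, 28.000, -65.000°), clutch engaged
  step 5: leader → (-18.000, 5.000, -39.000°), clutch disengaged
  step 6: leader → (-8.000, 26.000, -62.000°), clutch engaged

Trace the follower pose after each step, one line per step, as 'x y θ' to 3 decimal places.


step 0: Δleader=(19.000, -13.000, 19.000°), engaged; cmd=(7.500, -20.500, 26.500°) → follower=(-16.500, -0.500, -1.500°)
step 1: Δleader=(22.000, 23.000, 42.000°), engaged; cmd=(9.000, 33.500, 61.000°) → follower=(-7.500, 33.000, 59.500°)
step 2: Δleader=(-22.000, 13.000, -30.000°), engaged; cmd=(-13.000, 18.500, -47.000°) → follower=(-20.500, 51.500, 12.500°)
step 3: Δleader=(7.000, -17.000, -9.000°), engaged; cmd=(1.500, -26.500, -15.500°) → follower=(-19.000, 25.000, -3.000°)
step 4: Δleader=(2.000, 23.000, 16.000°), engaged; cmd=(-1.000, 33.500, 22.000°) → follower=(-20.000, 58.500, 19.000°)
step 5: Δleader=(-4.000, -23.000, 26.000°), disengaged; cmd=(0,0,0) → follower holds at (-20.000, 58.500, 19.000°)
step 6: Δleader=(10.000, 21.000, -23.000°), engaged; cmd=(3.000, 30.500, -36.500°) → follower=(-17.000, 89.000, -17.500°)

-16.500 -0.500 -1.500
-7.500 33.000 59.500
-20.500 51.500 12.500
-19.000 25.000 -3.000
-20.000 58.500 19.000
-20.000 58.500 19.000
-17.000 89.000 -17.500


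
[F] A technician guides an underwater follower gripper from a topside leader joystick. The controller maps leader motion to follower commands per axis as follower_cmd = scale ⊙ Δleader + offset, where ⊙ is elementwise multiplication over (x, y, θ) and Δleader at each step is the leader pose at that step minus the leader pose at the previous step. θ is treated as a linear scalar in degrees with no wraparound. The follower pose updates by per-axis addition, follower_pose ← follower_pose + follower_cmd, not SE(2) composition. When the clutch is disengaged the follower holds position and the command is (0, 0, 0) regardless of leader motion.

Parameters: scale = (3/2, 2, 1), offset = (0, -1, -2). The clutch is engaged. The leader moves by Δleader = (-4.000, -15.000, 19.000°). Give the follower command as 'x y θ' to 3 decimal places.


axis x: 3/2·-4.000 + 0 = -6.000
axis y: 2·-15.000 + -1 = -31.000
axis θ: 1·19.000 + -2 = 17.000

-6.000 -31.000 17.000


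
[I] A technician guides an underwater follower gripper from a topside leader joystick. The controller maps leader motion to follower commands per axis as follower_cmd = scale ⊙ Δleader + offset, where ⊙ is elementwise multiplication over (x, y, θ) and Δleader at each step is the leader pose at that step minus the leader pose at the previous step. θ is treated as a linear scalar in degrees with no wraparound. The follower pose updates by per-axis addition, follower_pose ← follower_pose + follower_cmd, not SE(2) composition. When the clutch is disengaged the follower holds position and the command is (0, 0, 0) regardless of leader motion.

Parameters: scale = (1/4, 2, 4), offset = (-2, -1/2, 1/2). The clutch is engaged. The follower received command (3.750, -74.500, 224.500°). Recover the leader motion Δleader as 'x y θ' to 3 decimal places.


axis x: (3.750 − -2) / (1/4) = 23.000
axis y: (-74.500 − -1/2) / (2) = -37.000
axis θ: (224.500 − 1/2) / (4) = 56.000

23.000 -37.000 56.000


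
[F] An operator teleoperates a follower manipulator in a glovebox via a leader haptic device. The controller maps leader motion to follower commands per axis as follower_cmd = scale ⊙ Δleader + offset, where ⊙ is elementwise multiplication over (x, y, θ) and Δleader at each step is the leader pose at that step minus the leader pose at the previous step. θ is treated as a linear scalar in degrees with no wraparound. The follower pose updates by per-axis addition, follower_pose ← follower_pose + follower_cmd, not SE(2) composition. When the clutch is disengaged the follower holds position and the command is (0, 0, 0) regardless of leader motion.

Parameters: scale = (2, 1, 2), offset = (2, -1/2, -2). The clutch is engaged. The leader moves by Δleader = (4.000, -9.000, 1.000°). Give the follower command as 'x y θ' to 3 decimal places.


axis x: 2·4.000 + 2 = 10.000
axis y: 1·-9.000 + -1/2 = -9.500
axis θ: 2·1.000 + -2 = 0.000

10.000 -9.500 0.000


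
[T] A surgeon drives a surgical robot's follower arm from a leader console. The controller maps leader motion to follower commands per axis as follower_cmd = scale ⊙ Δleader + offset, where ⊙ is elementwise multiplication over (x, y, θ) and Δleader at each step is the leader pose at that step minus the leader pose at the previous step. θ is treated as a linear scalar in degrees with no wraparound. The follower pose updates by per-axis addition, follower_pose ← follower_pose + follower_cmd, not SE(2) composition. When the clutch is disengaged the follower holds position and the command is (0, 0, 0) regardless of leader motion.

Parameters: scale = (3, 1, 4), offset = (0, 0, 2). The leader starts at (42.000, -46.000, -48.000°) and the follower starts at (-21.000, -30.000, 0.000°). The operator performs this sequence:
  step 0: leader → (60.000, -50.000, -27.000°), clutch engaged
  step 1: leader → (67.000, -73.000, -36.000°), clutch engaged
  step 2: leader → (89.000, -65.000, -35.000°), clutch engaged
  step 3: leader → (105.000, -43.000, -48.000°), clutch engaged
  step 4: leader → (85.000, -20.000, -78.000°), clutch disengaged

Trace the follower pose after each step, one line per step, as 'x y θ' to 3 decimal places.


33.000 -34.000 86.000
54.000 -57.000 52.000
120.000 -49.000 58.000
168.000 -27.000 8.000
168.000 -27.000 8.000

step 0: Δleader=(18.000, -4.000, 21.000°), engaged; cmd=(54.000, -4.000, 86.000°) → follower=(33.000, -34.000, 86.000°)
step 1: Δleader=(7.000, -23.000, -9.000°), engaged; cmd=(21.000, -23.000, -34.000°) → follower=(54.000, -57.000, 52.000°)
step 2: Δleader=(22.000, 8.000, 1.000°), engaged; cmd=(66.000, 8.000, 6.000°) → follower=(120.000, -49.000, 58.000°)
step 3: Δleader=(16.000, 22.000, -13.000°), engaged; cmd=(48.000, 22.000, -50.000°) → follower=(168.000, -27.000, 8.000°)
step 4: Δleader=(-20.000, 23.000, -30.000°), disengaged; cmd=(0,0,0) → follower holds at (168.000, -27.000, 8.000°)


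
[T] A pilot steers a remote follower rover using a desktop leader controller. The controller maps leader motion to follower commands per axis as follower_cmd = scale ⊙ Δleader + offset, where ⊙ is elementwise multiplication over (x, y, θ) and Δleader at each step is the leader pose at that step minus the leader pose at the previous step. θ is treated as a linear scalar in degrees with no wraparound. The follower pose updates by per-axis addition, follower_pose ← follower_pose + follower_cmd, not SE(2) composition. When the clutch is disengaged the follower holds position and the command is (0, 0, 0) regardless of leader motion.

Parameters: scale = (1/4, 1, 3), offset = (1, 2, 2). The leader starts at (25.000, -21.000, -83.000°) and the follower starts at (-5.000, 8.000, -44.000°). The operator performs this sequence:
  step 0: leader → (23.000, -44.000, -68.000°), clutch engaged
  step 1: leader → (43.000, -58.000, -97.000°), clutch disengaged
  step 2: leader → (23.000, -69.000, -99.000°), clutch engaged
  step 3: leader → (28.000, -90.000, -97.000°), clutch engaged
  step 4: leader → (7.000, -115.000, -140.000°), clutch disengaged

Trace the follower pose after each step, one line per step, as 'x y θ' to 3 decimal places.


step 0: Δleader=(-2.000, -23.000, 15.000°), engaged; cmd=(0.500, -21.000, 47.000°) → follower=(-4.500, -13.000, 3.000°)
step 1: Δleader=(20.000, -14.000, -29.000°), disengaged; cmd=(0,0,0) → follower holds at (-4.500, -13.000, 3.000°)
step 2: Δleader=(-20.000, -11.000, -2.000°), engaged; cmd=(-4.000, -9.000, -4.000°) → follower=(-8.500, -22.000, -1.000°)
step 3: Δleader=(5.000, -21.000, 2.000°), engaged; cmd=(2.250, -19.000, 8.000°) → follower=(-6.250, -41.000, 7.000°)
step 4: Δleader=(-21.000, -25.000, -43.000°), disengaged; cmd=(0,0,0) → follower holds at (-6.250, -41.000, 7.000°)

-4.500 -13.000 3.000
-4.500 -13.000 3.000
-8.500 -22.000 -1.000
-6.250 -41.000 7.000
-6.250 -41.000 7.000


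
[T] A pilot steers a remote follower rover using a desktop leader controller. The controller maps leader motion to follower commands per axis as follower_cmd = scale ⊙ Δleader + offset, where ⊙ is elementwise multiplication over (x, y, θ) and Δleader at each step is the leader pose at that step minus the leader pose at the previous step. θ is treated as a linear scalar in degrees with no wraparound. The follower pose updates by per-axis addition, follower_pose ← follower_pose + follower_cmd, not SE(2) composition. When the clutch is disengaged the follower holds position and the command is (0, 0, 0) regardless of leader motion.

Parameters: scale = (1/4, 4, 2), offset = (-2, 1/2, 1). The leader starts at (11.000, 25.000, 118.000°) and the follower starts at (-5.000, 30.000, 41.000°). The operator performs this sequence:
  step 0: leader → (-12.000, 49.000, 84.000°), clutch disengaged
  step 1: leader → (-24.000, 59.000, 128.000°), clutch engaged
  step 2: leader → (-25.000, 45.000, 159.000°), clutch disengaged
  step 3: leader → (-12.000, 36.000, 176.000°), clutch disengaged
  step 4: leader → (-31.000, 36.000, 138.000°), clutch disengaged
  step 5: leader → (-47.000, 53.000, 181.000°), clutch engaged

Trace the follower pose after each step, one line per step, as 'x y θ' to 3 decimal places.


step 0: Δleader=(-23.000, 24.000, -34.000°), disengaged; cmd=(0,0,0) → follower holds at (-5.000, 30.000, 41.000°)
step 1: Δleader=(-12.000, 10.000, 44.000°), engaged; cmd=(-5.000, 40.500, 89.000°) → follower=(-10.000, 70.500, 130.000°)
step 2: Δleader=(-1.000, -14.000, 31.000°), disengaged; cmd=(0,0,0) → follower holds at (-10.000, 70.500, 130.000°)
step 3: Δleader=(13.000, -9.000, 17.000°), disengaged; cmd=(0,0,0) → follower holds at (-10.000, 70.500, 130.000°)
step 4: Δleader=(-19.000, 0.000, -38.000°), disengaged; cmd=(0,0,0) → follower holds at (-10.000, 70.500, 130.000°)
step 5: Δleader=(-16.000, 17.000, 43.000°), engaged; cmd=(-6.000, 68.500, 87.000°) → follower=(-16.000, 139.000, 217.000°)

-5.000 30.000 41.000
-10.000 70.500 130.000
-10.000 70.500 130.000
-10.000 70.500 130.000
-10.000 70.500 130.000
-16.000 139.000 217.000


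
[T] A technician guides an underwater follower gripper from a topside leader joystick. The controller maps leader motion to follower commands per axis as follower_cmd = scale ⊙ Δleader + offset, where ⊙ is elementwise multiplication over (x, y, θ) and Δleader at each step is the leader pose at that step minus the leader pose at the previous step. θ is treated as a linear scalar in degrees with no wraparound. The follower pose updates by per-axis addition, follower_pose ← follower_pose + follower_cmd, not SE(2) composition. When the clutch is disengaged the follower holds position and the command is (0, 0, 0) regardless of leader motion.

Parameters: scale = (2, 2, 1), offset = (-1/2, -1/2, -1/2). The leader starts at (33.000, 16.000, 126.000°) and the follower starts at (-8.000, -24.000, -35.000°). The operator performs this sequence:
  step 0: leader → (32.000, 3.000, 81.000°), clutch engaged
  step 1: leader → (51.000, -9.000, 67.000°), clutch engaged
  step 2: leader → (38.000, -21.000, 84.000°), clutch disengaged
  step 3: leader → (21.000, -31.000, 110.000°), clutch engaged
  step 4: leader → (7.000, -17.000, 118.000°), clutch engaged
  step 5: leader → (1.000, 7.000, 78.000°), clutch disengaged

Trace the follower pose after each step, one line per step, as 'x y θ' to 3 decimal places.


-10.500 -50.500 -80.500
27.000 -75.000 -95.000
27.000 -75.000 -95.000
-7.500 -95.500 -69.500
-36.000 -68.000 -62.000
-36.000 -68.000 -62.000

step 0: Δleader=(-1.000, -13.000, -45.000°), engaged; cmd=(-2.500, -26.500, -45.500°) → follower=(-10.500, -50.500, -80.500°)
step 1: Δleader=(19.000, -12.000, -14.000°), engaged; cmd=(37.500, -24.500, -14.500°) → follower=(27.000, -75.000, -95.000°)
step 2: Δleader=(-13.000, -12.000, 17.000°), disengaged; cmd=(0,0,0) → follower holds at (27.000, -75.000, -95.000°)
step 3: Δleader=(-17.000, -10.000, 26.000°), engaged; cmd=(-34.500, -20.500, 25.500°) → follower=(-7.500, -95.500, -69.500°)
step 4: Δleader=(-14.000, 14.000, 8.000°), engaged; cmd=(-28.500, 27.500, 7.500°) → follower=(-36.000, -68.000, -62.000°)
step 5: Δleader=(-6.000, 24.000, -40.000°), disengaged; cmd=(0,0,0) → follower holds at (-36.000, -68.000, -62.000°)


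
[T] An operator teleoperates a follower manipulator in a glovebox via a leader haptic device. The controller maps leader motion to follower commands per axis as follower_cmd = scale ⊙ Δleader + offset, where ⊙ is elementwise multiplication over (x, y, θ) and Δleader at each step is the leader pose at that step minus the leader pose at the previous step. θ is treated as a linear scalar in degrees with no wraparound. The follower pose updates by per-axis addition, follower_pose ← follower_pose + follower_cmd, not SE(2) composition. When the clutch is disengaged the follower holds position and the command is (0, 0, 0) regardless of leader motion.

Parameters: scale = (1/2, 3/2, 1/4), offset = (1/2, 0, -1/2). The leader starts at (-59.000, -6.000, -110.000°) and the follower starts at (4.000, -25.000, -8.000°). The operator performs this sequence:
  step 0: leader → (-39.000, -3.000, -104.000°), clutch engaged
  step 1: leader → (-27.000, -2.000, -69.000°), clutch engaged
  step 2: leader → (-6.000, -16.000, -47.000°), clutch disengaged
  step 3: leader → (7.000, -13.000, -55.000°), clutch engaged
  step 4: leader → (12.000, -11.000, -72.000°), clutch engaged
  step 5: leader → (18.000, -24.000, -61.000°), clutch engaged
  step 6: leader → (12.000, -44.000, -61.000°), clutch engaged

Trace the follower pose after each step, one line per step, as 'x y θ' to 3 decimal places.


step 0: Δleader=(20.000, 3.000, 6.000°), engaged; cmd=(10.500, 4.500, 1.000°) → follower=(14.500, -20.500, -7.000°)
step 1: Δleader=(12.000, 1.000, 35.000°), engaged; cmd=(6.500, 1.500, 8.250°) → follower=(21.000, -19.000, 1.250°)
step 2: Δleader=(21.000, -14.000, 22.000°), disengaged; cmd=(0,0,0) → follower holds at (21.000, -19.000, 1.250°)
step 3: Δleader=(13.000, 3.000, -8.000°), engaged; cmd=(7.000, 4.500, -2.500°) → follower=(28.000, -14.500, -1.250°)
step 4: Δleader=(5.000, 2.000, -17.000°), engaged; cmd=(3.000, 3.000, -4.750°) → follower=(31.000, -11.500, -6.000°)
step 5: Δleader=(6.000, -13.000, 11.000°), engaged; cmd=(3.500, -19.500, 2.250°) → follower=(34.500, -31.000, -3.750°)
step 6: Δleader=(-6.000, -20.000, 0.000°), engaged; cmd=(-2.500, -30.000, -0.500°) → follower=(32.000, -61.000, -4.250°)

14.500 -20.500 -7.000
21.000 -19.000 1.250
21.000 -19.000 1.250
28.000 -14.500 -1.250
31.000 -11.500 -6.000
34.500 -31.000 -3.750
32.000 -61.000 -4.250


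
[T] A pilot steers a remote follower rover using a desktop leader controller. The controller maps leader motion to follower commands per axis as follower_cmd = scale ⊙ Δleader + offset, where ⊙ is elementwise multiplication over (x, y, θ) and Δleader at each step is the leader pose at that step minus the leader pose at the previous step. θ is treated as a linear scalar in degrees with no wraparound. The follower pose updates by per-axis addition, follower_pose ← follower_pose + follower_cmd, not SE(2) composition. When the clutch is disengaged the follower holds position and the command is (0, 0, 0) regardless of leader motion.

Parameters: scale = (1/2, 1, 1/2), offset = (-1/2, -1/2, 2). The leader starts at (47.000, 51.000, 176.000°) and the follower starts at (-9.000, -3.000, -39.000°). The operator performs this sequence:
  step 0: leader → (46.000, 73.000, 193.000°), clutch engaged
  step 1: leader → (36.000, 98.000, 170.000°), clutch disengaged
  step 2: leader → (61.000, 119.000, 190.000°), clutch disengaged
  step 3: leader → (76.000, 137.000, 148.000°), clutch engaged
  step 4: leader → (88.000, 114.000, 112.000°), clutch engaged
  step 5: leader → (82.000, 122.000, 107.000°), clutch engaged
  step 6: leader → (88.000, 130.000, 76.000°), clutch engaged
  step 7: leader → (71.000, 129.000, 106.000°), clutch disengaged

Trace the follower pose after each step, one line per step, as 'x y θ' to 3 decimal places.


step 0: Δleader=(-1.000, 22.000, 17.000°), engaged; cmd=(-1.000, 21.500, 10.500°) → follower=(-10.000, 18.500, -28.500°)
step 1: Δleader=(-10.000, 25.000, -23.000°), disengaged; cmd=(0,0,0) → follower holds at (-10.000, 18.500, -28.500°)
step 2: Δleader=(25.000, 21.000, 20.000°), disengaged; cmd=(0,0,0) → follower holds at (-10.000, 18.500, -28.500°)
step 3: Δleader=(15.000, 18.000, -42.000°), engaged; cmd=(7.000, 17.500, -19.000°) → follower=(-3.000, 36.000, -47.500°)
step 4: Δleader=(12.000, -23.000, -36.000°), engaged; cmd=(5.500, -23.500, -16.000°) → follower=(2.500, 12.500, -63.500°)
step 5: Δleader=(-6.000, 8.000, -5.000°), engaged; cmd=(-3.500, 7.500, -0.500°) → follower=(-1.000, 20.000, -64.000°)
step 6: Δleader=(6.000, 8.000, -31.000°), engaged; cmd=(2.500, 7.500, -13.500°) → follower=(1.500, 27.500, -77.500°)
step 7: Δleader=(-17.000, -1.000, 30.000°), disengaged; cmd=(0,0,0) → follower holds at (1.500, 27.500, -77.500°)

-10.000 18.500 -28.500
-10.000 18.500 -28.500
-10.000 18.500 -28.500
-3.000 36.000 -47.500
2.500 12.500 -63.500
-1.000 20.000 -64.000
1.500 27.500 -77.500
1.500 27.500 -77.500


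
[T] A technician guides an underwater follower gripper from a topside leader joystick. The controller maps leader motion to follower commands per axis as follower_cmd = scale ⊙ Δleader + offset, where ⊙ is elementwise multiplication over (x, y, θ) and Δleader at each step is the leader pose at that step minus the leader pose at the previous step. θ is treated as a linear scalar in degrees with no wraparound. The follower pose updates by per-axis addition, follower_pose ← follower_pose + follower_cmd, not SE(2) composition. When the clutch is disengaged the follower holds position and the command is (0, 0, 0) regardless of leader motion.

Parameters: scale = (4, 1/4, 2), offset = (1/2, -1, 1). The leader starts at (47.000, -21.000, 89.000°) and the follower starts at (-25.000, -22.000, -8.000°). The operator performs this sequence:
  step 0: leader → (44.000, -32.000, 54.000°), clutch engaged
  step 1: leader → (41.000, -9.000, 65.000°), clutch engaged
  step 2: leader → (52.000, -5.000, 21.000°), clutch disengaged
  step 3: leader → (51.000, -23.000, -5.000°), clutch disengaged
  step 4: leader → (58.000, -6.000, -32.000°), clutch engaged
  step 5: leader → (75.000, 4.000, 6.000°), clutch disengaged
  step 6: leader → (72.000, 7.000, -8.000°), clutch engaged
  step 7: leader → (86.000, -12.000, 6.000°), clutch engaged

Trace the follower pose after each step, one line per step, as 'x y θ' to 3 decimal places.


step 0: Δleader=(-3.000, -11.000, -35.000°), engaged; cmd=(-11.500, -3.750, -69.000°) → follower=(-36.500, -25.750, -77.000°)
step 1: Δleader=(-3.000, 23.000, 11.000°), engaged; cmd=(-11.500, 4.750, 23.000°) → follower=(-48.000, -21.000, -54.000°)
step 2: Δleader=(11.000, 4.000, -44.000°), disengaged; cmd=(0,0,0) → follower holds at (-48.000, -21.000, -54.000°)
step 3: Δleader=(-1.000, -18.000, -26.000°), disengaged; cmd=(0,0,0) → follower holds at (-48.000, -21.000, -54.000°)
step 4: Δleader=(7.000, 17.000, -27.000°), engaged; cmd=(28.500, 3.250, -53.000°) → follower=(-19.500, -17.750, -107.000°)
step 5: Δleader=(17.000, 10.000, 38.000°), disengaged; cmd=(0,0,0) → follower holds at (-19.500, -17.750, -107.000°)
step 6: Δleader=(-3.000, 3.000, -14.000°), engaged; cmd=(-11.500, -0.250, -27.000°) → follower=(-31.000, -18.000, -134.000°)
step 7: Δleader=(14.000, -19.000, 14.000°), engaged; cmd=(56.500, -5.750, 29.000°) → follower=(25.500, -23.750, -105.000°)

-36.500 -25.750 -77.000
-48.000 -21.000 -54.000
-48.000 -21.000 -54.000
-48.000 -21.000 -54.000
-19.500 -17.750 -107.000
-19.500 -17.750 -107.000
-31.000 -18.000 -134.000
25.500 -23.750 -105.000


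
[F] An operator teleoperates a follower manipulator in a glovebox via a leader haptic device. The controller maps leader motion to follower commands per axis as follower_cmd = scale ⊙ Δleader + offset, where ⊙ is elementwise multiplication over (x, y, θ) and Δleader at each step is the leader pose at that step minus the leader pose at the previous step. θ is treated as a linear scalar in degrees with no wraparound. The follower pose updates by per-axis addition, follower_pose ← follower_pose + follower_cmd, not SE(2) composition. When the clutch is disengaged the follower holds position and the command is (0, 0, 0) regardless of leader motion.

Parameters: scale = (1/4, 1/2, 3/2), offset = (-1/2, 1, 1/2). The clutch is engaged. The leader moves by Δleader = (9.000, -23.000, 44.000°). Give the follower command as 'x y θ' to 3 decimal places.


axis x: 1/4·9.000 + -1/2 = 1.750
axis y: 1/2·-23.000 + 1 = -10.500
axis θ: 3/2·44.000 + 1/2 = 66.500

1.750 -10.500 66.500


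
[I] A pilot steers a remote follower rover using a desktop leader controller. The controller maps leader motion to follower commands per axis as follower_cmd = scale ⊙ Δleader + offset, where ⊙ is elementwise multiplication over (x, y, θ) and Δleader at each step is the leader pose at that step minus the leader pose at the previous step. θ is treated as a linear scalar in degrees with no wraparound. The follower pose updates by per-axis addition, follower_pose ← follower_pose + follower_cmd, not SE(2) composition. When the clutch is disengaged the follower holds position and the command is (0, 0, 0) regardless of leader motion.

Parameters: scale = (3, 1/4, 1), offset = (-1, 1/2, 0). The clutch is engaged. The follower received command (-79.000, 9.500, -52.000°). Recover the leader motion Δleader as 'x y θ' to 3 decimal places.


-26.000 36.000 -52.000

axis x: (-79.000 − -1) / (3) = -26.000
axis y: (9.500 − 1/2) / (1/4) = 36.000
axis θ: (-52.000 − 0) / (1) = -52.000


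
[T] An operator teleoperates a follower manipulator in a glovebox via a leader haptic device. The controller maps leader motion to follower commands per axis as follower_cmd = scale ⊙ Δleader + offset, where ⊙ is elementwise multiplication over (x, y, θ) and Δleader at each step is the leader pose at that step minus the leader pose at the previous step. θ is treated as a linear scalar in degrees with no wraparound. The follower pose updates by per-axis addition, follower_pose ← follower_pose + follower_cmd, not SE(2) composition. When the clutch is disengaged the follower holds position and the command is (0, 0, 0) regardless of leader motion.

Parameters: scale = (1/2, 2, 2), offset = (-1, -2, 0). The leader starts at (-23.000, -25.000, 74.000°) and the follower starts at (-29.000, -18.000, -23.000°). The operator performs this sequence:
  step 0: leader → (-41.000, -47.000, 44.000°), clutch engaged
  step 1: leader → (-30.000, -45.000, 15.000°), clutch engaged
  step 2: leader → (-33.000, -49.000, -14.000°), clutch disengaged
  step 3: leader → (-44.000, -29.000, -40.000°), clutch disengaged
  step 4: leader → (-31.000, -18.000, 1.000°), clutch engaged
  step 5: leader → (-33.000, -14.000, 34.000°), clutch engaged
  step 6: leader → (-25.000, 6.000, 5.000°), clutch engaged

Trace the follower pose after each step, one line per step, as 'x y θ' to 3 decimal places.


-39.000 -64.000 -83.000
-34.500 -62.000 -141.000
-34.500 -62.000 -141.000
-34.500 -62.000 -141.000
-29.000 -42.000 -59.000
-31.000 -36.000 7.000
-28.000 2.000 -51.000

step 0: Δleader=(-18.000, -22.000, -30.000°), engaged; cmd=(-10.000, -46.000, -60.000°) → follower=(-39.000, -64.000, -83.000°)
step 1: Δleader=(11.000, 2.000, -29.000°), engaged; cmd=(4.500, 2.000, -58.000°) → follower=(-34.500, -62.000, -141.000°)
step 2: Δleader=(-3.000, -4.000, -29.000°), disengaged; cmd=(0,0,0) → follower holds at (-34.500, -62.000, -141.000°)
step 3: Δleader=(-11.000, 20.000, -26.000°), disengaged; cmd=(0,0,0) → follower holds at (-34.500, -62.000, -141.000°)
step 4: Δleader=(13.000, 11.000, 41.000°), engaged; cmd=(5.500, 20.000, 82.000°) → follower=(-29.000, -42.000, -59.000°)
step 5: Δleader=(-2.000, 4.000, 33.000°), engaged; cmd=(-2.000, 6.000, 66.000°) → follower=(-31.000, -36.000, 7.000°)
step 6: Δleader=(8.000, 20.000, -29.000°), engaged; cmd=(3.000, 38.000, -58.000°) → follower=(-28.000, 2.000, -51.000°)


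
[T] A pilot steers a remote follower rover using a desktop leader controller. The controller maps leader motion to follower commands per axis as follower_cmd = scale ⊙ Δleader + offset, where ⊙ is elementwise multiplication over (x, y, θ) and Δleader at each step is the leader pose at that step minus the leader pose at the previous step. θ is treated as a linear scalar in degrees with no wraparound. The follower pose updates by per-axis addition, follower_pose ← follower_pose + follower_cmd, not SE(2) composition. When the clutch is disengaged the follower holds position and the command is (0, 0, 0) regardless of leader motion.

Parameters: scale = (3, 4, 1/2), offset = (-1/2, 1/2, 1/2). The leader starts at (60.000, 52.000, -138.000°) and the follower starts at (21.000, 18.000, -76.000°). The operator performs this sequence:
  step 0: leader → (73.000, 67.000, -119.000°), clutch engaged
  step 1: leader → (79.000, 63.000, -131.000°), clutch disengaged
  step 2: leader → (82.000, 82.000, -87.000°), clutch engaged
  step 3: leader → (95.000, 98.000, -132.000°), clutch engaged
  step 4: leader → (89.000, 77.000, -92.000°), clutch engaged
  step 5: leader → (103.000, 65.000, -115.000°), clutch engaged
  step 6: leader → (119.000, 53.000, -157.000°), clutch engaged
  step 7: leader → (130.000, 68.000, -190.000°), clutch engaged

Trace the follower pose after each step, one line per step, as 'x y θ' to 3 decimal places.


59.500 78.500 -66.000
59.500 78.500 -66.000
68.000 155.000 -43.500
106.500 219.500 -65.500
88.000 136.000 -45.000
129.500 88.500 -56.000
177.000 41.000 -76.500
209.500 101.500 -92.500

step 0: Δleader=(13.000, 15.000, 19.000°), engaged; cmd=(38.500, 60.500, 10.000°) → follower=(59.500, 78.500, -66.000°)
step 1: Δleader=(6.000, -4.000, -12.000°), disengaged; cmd=(0,0,0) → follower holds at (59.500, 78.500, -66.000°)
step 2: Δleader=(3.000, 19.000, 44.000°), engaged; cmd=(8.500, 76.500, 22.500°) → follower=(68.000, 155.000, -43.500°)
step 3: Δleader=(13.000, 16.000, -45.000°), engaged; cmd=(38.500, 64.500, -22.000°) → follower=(106.500, 219.500, -65.500°)
step 4: Δleader=(-6.000, -21.000, 40.000°), engaged; cmd=(-18.500, -83.500, 20.500°) → follower=(88.000, 136.000, -45.000°)
step 5: Δleader=(14.000, -12.000, -23.000°), engaged; cmd=(41.500, -47.500, -11.000°) → follower=(129.500, 88.500, -56.000°)
step 6: Δleader=(16.000, -12.000, -42.000°), engaged; cmd=(47.500, -47.500, -20.500°) → follower=(177.000, 41.000, -76.500°)
step 7: Δleader=(11.000, 15.000, -33.000°), engaged; cmd=(32.500, 60.500, -16.000°) → follower=(209.500, 101.500, -92.500°)


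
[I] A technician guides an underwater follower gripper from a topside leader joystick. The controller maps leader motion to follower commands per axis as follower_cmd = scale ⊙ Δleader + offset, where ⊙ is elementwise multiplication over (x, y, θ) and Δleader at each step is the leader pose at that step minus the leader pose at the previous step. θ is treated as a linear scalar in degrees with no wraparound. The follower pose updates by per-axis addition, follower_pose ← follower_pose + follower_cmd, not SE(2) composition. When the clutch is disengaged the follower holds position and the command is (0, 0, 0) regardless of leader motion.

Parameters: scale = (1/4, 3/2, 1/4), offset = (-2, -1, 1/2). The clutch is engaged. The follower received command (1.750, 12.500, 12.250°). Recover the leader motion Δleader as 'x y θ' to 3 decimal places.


axis x: (1.750 − -2) / (1/4) = 15.000
axis y: (12.500 − -1) / (3/2) = 9.000
axis θ: (12.250 − 1/2) / (1/4) = 47.000

15.000 9.000 47.000


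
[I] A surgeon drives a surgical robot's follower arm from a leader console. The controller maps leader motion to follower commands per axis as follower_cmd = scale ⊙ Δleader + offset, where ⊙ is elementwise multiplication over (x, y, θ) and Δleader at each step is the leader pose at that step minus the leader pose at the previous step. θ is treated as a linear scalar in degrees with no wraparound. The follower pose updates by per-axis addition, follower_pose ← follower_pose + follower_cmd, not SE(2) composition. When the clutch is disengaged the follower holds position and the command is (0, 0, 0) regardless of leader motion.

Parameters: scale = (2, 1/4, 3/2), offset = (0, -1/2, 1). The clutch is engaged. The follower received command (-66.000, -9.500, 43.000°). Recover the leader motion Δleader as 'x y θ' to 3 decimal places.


-33.000 -36.000 28.000

axis x: (-66.000 − 0) / (2) = -33.000
axis y: (-9.500 − -1/2) / (1/4) = -36.000
axis θ: (43.000 − 1) / (3/2) = 28.000


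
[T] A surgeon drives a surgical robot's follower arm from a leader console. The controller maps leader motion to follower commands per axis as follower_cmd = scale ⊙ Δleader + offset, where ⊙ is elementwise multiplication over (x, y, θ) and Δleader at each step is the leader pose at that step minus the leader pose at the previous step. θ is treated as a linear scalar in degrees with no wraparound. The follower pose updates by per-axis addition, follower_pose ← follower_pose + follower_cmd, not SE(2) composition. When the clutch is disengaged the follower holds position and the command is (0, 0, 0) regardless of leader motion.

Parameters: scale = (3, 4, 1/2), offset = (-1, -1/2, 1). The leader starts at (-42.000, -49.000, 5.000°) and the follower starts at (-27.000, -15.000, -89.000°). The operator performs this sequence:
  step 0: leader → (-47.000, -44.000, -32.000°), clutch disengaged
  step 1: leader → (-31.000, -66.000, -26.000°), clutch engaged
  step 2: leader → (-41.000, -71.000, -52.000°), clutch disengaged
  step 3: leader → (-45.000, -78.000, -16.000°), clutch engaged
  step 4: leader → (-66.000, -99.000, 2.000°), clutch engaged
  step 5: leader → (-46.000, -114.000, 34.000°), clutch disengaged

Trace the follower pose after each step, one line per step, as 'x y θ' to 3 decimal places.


step 0: Δleader=(-5.000, 5.000, -37.000°), disengaged; cmd=(0,0,0) → follower holds at (-27.000, -15.000, -89.000°)
step 1: Δleader=(16.000, -22.000, 6.000°), engaged; cmd=(47.000, -88.500, 4.000°) → follower=(20.000, -103.500, -85.000°)
step 2: Δleader=(-10.000, -5.000, -26.000°), disengaged; cmd=(0,0,0) → follower holds at (20.000, -103.500, -85.000°)
step 3: Δleader=(-4.000, -7.000, 36.000°), engaged; cmd=(-13.000, -28.500, 19.000°) → follower=(7.000, -132.000, -66.000°)
step 4: Δleader=(-21.000, -21.000, 18.000°), engaged; cmd=(-64.000, -84.500, 10.000°) → follower=(-57.000, -216.500, -56.000°)
step 5: Δleader=(20.000, -15.000, 32.000°), disengaged; cmd=(0,0,0) → follower holds at (-57.000, -216.500, -56.000°)

-27.000 -15.000 -89.000
20.000 -103.500 -85.000
20.000 -103.500 -85.000
7.000 -132.000 -66.000
-57.000 -216.500 -56.000
-57.000 -216.500 -56.000


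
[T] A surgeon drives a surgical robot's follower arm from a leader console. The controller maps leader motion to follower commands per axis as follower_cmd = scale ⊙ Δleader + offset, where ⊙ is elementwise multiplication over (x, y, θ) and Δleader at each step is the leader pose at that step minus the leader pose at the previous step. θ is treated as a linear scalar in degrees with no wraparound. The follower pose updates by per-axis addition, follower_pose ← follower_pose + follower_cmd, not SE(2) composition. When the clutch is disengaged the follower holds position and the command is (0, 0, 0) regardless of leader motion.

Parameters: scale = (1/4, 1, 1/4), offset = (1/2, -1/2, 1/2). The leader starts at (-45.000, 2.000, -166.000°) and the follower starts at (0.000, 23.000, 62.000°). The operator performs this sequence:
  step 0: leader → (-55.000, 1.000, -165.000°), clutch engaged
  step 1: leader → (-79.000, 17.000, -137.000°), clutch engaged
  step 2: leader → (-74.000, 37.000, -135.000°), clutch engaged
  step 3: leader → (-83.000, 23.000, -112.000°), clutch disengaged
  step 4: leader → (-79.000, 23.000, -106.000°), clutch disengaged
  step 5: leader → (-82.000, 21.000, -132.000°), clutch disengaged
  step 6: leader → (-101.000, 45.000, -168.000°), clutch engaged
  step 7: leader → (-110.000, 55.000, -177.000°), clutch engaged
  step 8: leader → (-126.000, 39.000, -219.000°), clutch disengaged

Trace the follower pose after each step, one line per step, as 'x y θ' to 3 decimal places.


-2.000 21.500 62.750
-7.500 37.000 70.250
-5.750 56.500 71.250
-5.750 56.500 71.250
-5.750 56.500 71.250
-5.750 56.500 71.250
-10.000 80.000 62.750
-11.750 89.500 61.000
-11.750 89.500 61.000

step 0: Δleader=(-10.000, -1.000, 1.000°), engaged; cmd=(-2.000, -1.500, 0.750°) → follower=(-2.000, 21.500, 62.750°)
step 1: Δleader=(-24.000, 16.000, 28.000°), engaged; cmd=(-5.500, 15.500, 7.500°) → follower=(-7.500, 37.000, 70.250°)
step 2: Δleader=(5.000, 20.000, 2.000°), engaged; cmd=(1.750, 19.500, 1.000°) → follower=(-5.750, 56.500, 71.250°)
step 3: Δleader=(-9.000, -14.000, 23.000°), disengaged; cmd=(0,0,0) → follower holds at (-5.750, 56.500, 71.250°)
step 4: Δleader=(4.000, 0.000, 6.000°), disengaged; cmd=(0,0,0) → follower holds at (-5.750, 56.500, 71.250°)
step 5: Δleader=(-3.000, -2.000, -26.000°), disengaged; cmd=(0,0,0) → follower holds at (-5.750, 56.500, 71.250°)
step 6: Δleader=(-19.000, 24.000, -36.000°), engaged; cmd=(-4.250, 23.500, -8.500°) → follower=(-10.000, 80.000, 62.750°)
step 7: Δleader=(-9.000, 10.000, -9.000°), engaged; cmd=(-1.750, 9.500, -1.750°) → follower=(-11.750, 89.500, 61.000°)
step 8: Δleader=(-16.000, -16.000, -42.000°), disengaged; cmd=(0,0,0) → follower holds at (-11.750, 89.500, 61.000°)


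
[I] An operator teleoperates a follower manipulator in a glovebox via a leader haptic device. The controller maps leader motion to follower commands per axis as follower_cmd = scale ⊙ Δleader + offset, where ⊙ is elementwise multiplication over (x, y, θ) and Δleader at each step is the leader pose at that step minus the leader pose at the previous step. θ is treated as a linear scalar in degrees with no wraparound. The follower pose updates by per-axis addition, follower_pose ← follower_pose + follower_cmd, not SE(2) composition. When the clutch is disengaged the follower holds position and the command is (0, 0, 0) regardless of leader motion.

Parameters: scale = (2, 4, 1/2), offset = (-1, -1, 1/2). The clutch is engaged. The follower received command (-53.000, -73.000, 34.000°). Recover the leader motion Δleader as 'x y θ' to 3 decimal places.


-26.000 -18.000 67.000

axis x: (-53.000 − -1) / (2) = -26.000
axis y: (-73.000 − -1) / (4) = -18.000
axis θ: (34.000 − 1/2) / (1/2) = 67.000


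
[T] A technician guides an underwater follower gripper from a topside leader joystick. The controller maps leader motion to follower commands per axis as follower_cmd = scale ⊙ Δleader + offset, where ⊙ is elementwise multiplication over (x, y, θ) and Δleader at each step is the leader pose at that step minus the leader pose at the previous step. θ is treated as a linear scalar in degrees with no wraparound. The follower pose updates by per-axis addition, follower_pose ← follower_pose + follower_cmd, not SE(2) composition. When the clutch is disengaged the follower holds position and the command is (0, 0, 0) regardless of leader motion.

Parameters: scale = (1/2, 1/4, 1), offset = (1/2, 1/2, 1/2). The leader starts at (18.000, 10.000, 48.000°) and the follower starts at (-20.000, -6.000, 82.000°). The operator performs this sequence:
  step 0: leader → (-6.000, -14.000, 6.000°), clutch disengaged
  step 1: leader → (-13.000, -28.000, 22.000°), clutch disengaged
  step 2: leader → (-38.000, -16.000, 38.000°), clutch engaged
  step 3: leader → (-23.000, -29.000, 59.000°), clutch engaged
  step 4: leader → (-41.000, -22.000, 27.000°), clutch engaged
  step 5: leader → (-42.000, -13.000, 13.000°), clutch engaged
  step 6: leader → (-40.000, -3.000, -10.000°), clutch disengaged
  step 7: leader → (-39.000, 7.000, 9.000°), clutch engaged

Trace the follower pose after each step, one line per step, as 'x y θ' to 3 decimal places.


-20.000 -6.000 82.000
-20.000 -6.000 82.000
-32.000 -2.500 98.500
-24.000 -5.250 120.000
-32.500 -3.000 88.500
-32.500 -0.250 75.000
-32.500 -0.250 75.000
-31.500 2.750 94.500

step 0: Δleader=(-24.000, -24.000, -42.000°), disengaged; cmd=(0,0,0) → follower holds at (-20.000, -6.000, 82.000°)
step 1: Δleader=(-7.000, -14.000, 16.000°), disengaged; cmd=(0,0,0) → follower holds at (-20.000, -6.000, 82.000°)
step 2: Δleader=(-25.000, 12.000, 16.000°), engaged; cmd=(-12.000, 3.500, 16.500°) → follower=(-32.000, -2.500, 98.500°)
step 3: Δleader=(15.000, -13.000, 21.000°), engaged; cmd=(8.000, -2.750, 21.500°) → follower=(-24.000, -5.250, 120.000°)
step 4: Δleader=(-18.000, 7.000, -32.000°), engaged; cmd=(-8.500, 2.250, -31.500°) → follower=(-32.500, -3.000, 88.500°)
step 5: Δleader=(-1.000, 9.000, -14.000°), engaged; cmd=(0.000, 2.750, -13.500°) → follower=(-32.500, -0.250, 75.000°)
step 6: Δleader=(2.000, 10.000, -23.000°), disengaged; cmd=(0,0,0) → follower holds at (-32.500, -0.250, 75.000°)
step 7: Δleader=(1.000, 10.000, 19.000°), engaged; cmd=(1.000, 3.000, 19.500°) → follower=(-31.500, 2.750, 94.500°)
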